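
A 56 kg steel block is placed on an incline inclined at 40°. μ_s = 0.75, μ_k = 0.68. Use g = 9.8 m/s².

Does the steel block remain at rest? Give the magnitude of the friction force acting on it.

N = m g cos θ = 420 N.
Down-slope weight component: m g sin θ = 353 N.
μ_s N = 315 N.
353 > 315 N, so it slides; kinetic friction f = μ_k N = 0.68×420 = 286 N.

f ≈ 286 N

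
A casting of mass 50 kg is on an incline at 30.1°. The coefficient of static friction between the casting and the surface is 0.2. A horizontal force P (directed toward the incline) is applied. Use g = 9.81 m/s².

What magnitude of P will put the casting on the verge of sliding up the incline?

At impending motion up the slope, friction acts down-slope at its limit: f = μ_s N.
Perpendicular to the incline: N = m g cos θ + P sin θ.
Along the incline: P cos θ = m g sin θ + μ_s N = m g sin θ + μ_s (m g cos θ + P sin θ).
Solving, P (cos θ − μ_s sin θ) = m g (sin θ + μ_s cos θ), so P = 50×9.81×(sin 30.1° + 0.2 cos 30.1°)/(cos 30.1° − 0.2 sin 30.1°) = 490×0.6745/0.7648 = 433 N.

P ≈ 433 N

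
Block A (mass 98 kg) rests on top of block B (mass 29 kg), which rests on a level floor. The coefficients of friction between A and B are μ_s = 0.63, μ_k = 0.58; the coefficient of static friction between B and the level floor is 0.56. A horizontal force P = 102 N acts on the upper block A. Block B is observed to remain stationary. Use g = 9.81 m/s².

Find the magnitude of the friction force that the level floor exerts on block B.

Normal force at the A–B interface: N₁ = m_A g = 961.4 N.
Maximum static friction on A from B: μ_s N₁ = 0.63×961.4 = 605.7 N.
P = 102 N is within that limit, so A and B move together (both at rest); the A–B friction is simply f₁ = P = 102 N.
By Newton's third law B feels 102 N forward from A. With B stationary, the floor's static friction on B balances it: f₂ = 102 N (well within μ_s(m_A+m_B)g = 697.7 N).

f ≈ 102 N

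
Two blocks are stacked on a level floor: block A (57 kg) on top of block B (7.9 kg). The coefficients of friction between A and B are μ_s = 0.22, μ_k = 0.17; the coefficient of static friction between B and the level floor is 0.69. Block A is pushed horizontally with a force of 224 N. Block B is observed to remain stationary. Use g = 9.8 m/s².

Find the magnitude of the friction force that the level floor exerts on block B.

Normal force at the A–B interface: N₁ = m_A g = 558.6 N.
Maximum static friction on A from B: μ_s N₁ = 0.22×558.6 = 122.9 N.
Since P = 224 N > 122.9 N, A slides on B; the A–B friction is kinetic: f₁ = μ_k N₁ = 0.17×558.6 = 95 N.
B experiences an equal 95 N forward from A (third law). B is in equilibrium, so the floor supplies f₂ = 95 N of static friction (limit μ_s(m_A+m_B)g = 438.9 N, not exceeded).

f ≈ 95 N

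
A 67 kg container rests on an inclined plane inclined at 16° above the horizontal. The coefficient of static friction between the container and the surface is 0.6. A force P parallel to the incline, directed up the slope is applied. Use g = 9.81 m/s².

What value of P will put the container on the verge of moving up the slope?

P ≈ 560 N

At impending motion up the slope, friction acts down-slope at its limit: f = μ_s N.
P is parallel to the surface, so N = m g cos θ = 632 N.
Along the incline: P = m g sin θ + μ_s N = 181 + 0.6×632 = 560 N.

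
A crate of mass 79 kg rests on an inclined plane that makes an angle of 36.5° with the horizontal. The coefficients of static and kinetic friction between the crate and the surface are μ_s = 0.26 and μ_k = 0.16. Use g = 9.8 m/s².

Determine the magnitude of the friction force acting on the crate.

Normal force: N = m g cos θ = 79 × 9.8 × cos 36.5° = 622.3 N.
For equilibrium along the incline, friction must balance the weight component: f = m g sin θ = 460.5 N up the slope.
The static-friction ceiling is μ_s N = 0.26 × 622.3 = 161.8 N.
|460.5| exceeds 161.8 N, so the crate slips down-slope; friction is kinetic, f = μ_k N = 0.16×622.3 = 99.6 N.

f ≈ 99.6 N (up the incline)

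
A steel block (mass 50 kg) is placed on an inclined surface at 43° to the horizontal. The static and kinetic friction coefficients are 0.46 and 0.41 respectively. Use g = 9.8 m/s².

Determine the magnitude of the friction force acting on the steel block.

f ≈ 147 N (up the incline)

Perpendicular to the surface, N = m g cos θ = 50·9.8·cos 43° = 358.4 N.
For equilibrium along the incline, friction must balance the weight component: f = m g sin θ = 334.2 N up the slope.
Static friction can supply at most μ_s N = 164.8 N.
|334.2| exceeds 164.8 N, so the steel block slips down-slope; friction is kinetic, f = μ_k N = 0.41×358.4 = 147 N.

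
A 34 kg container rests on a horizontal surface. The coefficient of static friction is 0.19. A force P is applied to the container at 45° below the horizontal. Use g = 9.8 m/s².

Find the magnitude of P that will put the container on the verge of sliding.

N = m g + P sin α (the push presses the container into the horizontal surface).
At impending slip, P cos α = μ_s N = μ_s (m g + P sin α).
Solving: P (cos α − μ_s sin α) = μ_s m g → P = 0.19×333/(cos 45° − 0.19 sin 45°) = 63.3/0.5728 = 111 N.

P ≈ 111 N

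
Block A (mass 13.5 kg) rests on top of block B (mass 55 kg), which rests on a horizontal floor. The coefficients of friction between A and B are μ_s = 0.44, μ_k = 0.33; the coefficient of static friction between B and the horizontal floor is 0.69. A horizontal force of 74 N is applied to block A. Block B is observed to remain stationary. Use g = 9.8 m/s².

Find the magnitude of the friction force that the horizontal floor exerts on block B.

The normal force B exerts on A is simply A's weight, N₁ = 132.3 N.
So the A–B interface can sustain at most μ_s N₁ = 58.21 N of static friction.
Since P = 74 N > 58.21 N, A slides on B; the A–B friction is kinetic: f₁ = μ_k N₁ = 0.33×132.3 = 43.7 N.
By Newton's third law B feels 43.7 N forward from A. With B stationary, the floor's static friction on B balances it: f₂ = 43.7 N (well within μ_s(m_A+m_B)g = 463.2 N).

f ≈ 43.7 N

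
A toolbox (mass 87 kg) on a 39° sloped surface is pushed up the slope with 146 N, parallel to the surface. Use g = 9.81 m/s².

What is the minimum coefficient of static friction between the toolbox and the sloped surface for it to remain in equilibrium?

N = m g cos θ = 663.3 N.
Friction must make up the shortfall along the incline: f = m g sin θ − P = 537.1 − 146 = 391.1 N.
At the threshold f = μ_s N, so μ_s,min = 391.1/663.3 = 0.59.

μ_s,min ≈ 0.59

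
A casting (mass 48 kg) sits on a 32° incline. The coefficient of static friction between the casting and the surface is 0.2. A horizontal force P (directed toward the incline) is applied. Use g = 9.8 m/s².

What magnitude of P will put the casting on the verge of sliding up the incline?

At impending motion up the slope, friction acts down-slope at its limit: f = μ_s N.
Perpendicular to the incline: N = m g cos θ + P sin θ.
Along the incline: P cos θ = m g sin θ + μ_s N = m g sin θ + μ_s (m g cos θ + P sin θ).
Solving, P (cos θ − μ_s sin θ) = m g (sin θ + μ_s cos θ), so P = 48×9.8×(sin 32° + 0.2 cos 32°)/(cos 32° − 0.2 sin 32°) = 470×0.6995/0.7421 = 443 N.

P ≈ 443 N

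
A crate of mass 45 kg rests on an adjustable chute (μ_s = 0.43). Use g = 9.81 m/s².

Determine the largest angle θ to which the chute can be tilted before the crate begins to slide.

θ_max ≈ 23.3°

At the slip threshold, m g sin θ = μ_s · m g cos θ, so tan θ = μ_s.
θ_max = arctan(0.43) = 23.3°.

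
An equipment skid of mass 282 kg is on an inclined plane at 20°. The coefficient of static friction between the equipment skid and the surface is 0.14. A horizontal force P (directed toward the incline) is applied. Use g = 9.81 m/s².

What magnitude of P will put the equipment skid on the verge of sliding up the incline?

P ≈ 1470 N

At impending motion up the slope, friction acts down-slope at its limit: f = μ_s N.
Perpendicular to the incline: N = m g cos θ + P sin θ.
Along the incline: P cos θ = m g sin θ + μ_s N = m g sin θ + μ_s (m g cos θ + P sin θ).
Solving, P (cos θ − μ_s sin θ) = m g (sin θ + μ_s cos θ), so P = 282×9.81×(sin 20° + 0.14 cos 20°)/(cos 20° − 0.14 sin 20°) = 2770×0.4736/0.8918 = 1470 N.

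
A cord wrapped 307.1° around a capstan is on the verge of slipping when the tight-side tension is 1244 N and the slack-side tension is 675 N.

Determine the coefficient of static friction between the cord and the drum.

T₂/T₁ = e^{μβ} → μ = ln(T₂/T₁)/β.
β = 307.1° = 5.36 rad.
μ = ln(1244/675)/5.36 = ln(1.843)/5.36 = 0.114.

μ ≈ 0.114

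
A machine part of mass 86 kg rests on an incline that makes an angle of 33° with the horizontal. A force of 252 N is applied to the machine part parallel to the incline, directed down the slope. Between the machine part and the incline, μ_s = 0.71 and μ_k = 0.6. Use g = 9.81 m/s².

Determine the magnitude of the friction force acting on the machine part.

f ≈ 425 N (up the incline)

Perpendicular to the surface, N = m g cos θ = 86·9.81·cos 33° = 707.6 N.
Parallel to the incline, ΣF = 0 gives f = m g sin θ + P = 459.5 + 252 = 711.5 N (up-slope positive).
The static-friction ceiling is μ_s N = 0.71 × 707.6 = 502.4 N.
Since |711.5| > 502.4 N, static friction cannot hold it; the machine part slides down the incline and kinetic friction applies: f = μ_k N = 0.6 × 707.6 = 425 N.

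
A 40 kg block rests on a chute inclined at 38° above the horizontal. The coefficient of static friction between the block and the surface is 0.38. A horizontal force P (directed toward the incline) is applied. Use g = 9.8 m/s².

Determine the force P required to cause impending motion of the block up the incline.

At impending motion up the slope, friction acts down-slope at its limit: f = μ_s N.
Perpendicular to the incline: N = m g cos θ + P sin θ.
Along the incline: P cos θ = m g sin θ + μ_s N = m g sin θ + μ_s (m g cos θ + P sin θ).
Solving, P (cos θ − μ_s sin θ) = m g (sin θ + μ_s cos θ), so P = 40×9.8×(sin 38° + 0.38 cos 38°)/(cos 38° − 0.38 sin 38°) = 392×0.9151/0.5541 = 647 N.

P ≈ 647 N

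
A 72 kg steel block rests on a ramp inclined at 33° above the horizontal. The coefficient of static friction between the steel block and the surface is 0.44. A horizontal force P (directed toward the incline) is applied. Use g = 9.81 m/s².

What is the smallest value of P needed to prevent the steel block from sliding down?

P_min ≈ 115 N

The steel block tends to slide down (tan θ > μ_s), so at the point of impending slip friction acts up-slope at its limit: f = μ_s N.
Perpendicular to the incline: N = m g cos θ + P sin θ.
Along the incline: P cos θ + μ_s N = m g sin θ, i.e. P cos θ + μ_s (m g cos θ + P sin θ) = m g sin θ.
Solving, P (cos θ + μ_s sin θ) = m g (sin θ − μ_s cos θ), so P = 706×0.1756/1.078 = 115 N.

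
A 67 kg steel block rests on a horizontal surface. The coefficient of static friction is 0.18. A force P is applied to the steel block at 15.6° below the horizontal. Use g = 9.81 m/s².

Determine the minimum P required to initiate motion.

N = m g + P sin α (the push presses the steel block into the horizontal surface).
At impending slip, P cos α = μ_s N = μ_s (m g + P sin α).
Solving: P (cos α − μ_s sin α) = μ_s m g → P = 0.18×657/(cos 15.6° − 0.18 sin 15.6°) = 118/0.9148 = 129 N.

P ≈ 129 N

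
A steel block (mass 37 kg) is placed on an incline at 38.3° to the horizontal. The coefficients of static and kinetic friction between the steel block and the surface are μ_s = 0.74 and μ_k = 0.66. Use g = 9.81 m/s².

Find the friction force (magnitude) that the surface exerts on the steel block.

f ≈ 188 N (up the incline)

Normal force: N = m g cos θ = 37 × 9.81 × cos 38.3° = 284.9 N.
For equilibrium along the incline, friction must balance the weight component: f = m g sin θ = 225 N up the slope.
The static-friction ceiling is μ_s N = 0.74 × 284.9 = 210.8 N.
Since |225| > 210.8 N, static friction cannot hold it; the steel block slides down the incline and kinetic friction applies: f = μ_k N = 0.66 × 284.9 = 188 N.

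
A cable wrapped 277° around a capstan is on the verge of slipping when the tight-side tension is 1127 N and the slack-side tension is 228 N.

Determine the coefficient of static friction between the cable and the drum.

T₂/T₁ = e^{μβ} → μ = ln(T₂/T₁)/β.
β = 277° = 4.835 rad.
μ = ln(1127/228)/4.835 = ln(4.943)/4.835 = 0.331.

μ ≈ 0.331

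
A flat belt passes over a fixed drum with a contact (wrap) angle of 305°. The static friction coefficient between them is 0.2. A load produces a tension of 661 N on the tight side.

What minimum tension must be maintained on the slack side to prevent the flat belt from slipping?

Capstan equation at impending slip: T_tight/T_slack = e^{μβ}.
β = 305° = 5.323 rad; e^{μβ} = e^{0.2×5.323} = 2.9.
T_slack = T_tight / e^{μβ} = 661 / 2.9 = 228 N.

T_min ≈ 228 N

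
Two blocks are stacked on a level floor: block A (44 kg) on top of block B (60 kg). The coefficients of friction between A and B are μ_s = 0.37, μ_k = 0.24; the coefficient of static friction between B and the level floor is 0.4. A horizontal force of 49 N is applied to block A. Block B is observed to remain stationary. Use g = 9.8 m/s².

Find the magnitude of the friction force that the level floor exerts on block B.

f ≈ 49 N

The normal force B exerts on A is simply A's weight, N₁ = 431.2 N.
So the A–B interface can sustain at most μ_s N₁ = 159.5 N of static friction.
P = 49 N is within that limit, so A and B move together (both at rest); the A–B friction is simply f₁ = P = 49 N.
By Newton's third law B feels 49 N forward from A. With B stationary, the floor's static friction on B balances it: f₂ = 49 N (well within μ_s(m_A+m_B)g = 407.7 N).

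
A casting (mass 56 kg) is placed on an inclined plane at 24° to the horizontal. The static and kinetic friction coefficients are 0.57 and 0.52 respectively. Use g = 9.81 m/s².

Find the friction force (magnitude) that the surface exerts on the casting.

Normal force: N = m g cos θ = 56 × 9.81 × cos 24° = 501.9 N.
For equilibrium along the incline, friction must balance the weight component: f = m g sin θ = 223.4 N up the slope.
Static friction can supply at most μ_s N = 286.1 N.
Since |223.4| ≤ 286.1 N, static friction is sufficient; f equals the required value, not μ_s N.

f ≈ 223 N (up the incline)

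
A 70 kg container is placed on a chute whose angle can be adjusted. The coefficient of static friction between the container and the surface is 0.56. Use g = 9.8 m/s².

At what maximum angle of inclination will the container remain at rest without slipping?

At the slip threshold, m g sin θ = μ_s · m g cos θ, so tan θ = μ_s.
θ_max = arctan(0.56) = 29.2°.

θ_max ≈ 29.2°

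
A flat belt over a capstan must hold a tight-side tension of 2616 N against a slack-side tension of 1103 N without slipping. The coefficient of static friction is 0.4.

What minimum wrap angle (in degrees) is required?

T₂/T₁ = e^{μβ} → β = ln(T₂/T₁)/μ.
β = ln(2616/1103)/0.4 = 0.8636/0.4 = 2.159 rad.
In degrees: β = 2.159 × 180/π = 124°.

β_min ≈ 124°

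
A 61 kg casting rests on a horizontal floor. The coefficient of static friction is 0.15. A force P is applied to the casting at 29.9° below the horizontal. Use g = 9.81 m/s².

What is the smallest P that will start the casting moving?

N = m g + P sin α (the push presses the casting into the horizontal floor).
At impending slip, P cos α = μ_s N = μ_s (m g + P sin α).
Solving: P (cos α − μ_s sin α) = μ_s m g → P = 0.15×598/(cos 29.9° − 0.15 sin 29.9°) = 89.8/0.7921 = 113 N.

P ≈ 113 N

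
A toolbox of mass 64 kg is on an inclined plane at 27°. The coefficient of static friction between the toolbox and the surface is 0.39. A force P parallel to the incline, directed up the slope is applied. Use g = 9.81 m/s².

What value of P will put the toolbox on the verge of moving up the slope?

At impending motion up the slope, friction acts down-slope at its limit: f = μ_s N.
P is parallel to the surface, so N = m g cos θ = 559 N.
Along the incline: P = m g sin θ + μ_s N = 285 + 0.39×559 = 503 N.

P ≈ 503 N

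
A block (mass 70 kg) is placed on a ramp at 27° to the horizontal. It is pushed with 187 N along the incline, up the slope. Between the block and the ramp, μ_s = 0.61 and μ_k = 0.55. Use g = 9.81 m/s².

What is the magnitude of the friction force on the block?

The normal reaction is N = m g cos θ = 611.9 N.
Parallel to the incline, ΣF = 0 gives f = m g sin θ − P = 311.8 − 187 = 124.8 N (up-slope positive).
Maximum static friction available: μ_s N = 0.61 × 611.9 = 373.2 N.
Since |124.8| ≤ 373.2 N, no slip — friction simply equals what equilibrium demands.

f ≈ 125 N (up the incline)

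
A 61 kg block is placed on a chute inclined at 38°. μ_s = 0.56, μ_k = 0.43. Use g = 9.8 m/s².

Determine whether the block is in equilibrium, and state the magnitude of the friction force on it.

N = m g cos θ = 471 N.
Down-slope weight component: m g sin θ = 368 N.
μ_s N = 264 N.
368 > 264 N, so it slides; kinetic friction f = μ_k N = 0.43×471 = 203 N.

f ≈ 203 N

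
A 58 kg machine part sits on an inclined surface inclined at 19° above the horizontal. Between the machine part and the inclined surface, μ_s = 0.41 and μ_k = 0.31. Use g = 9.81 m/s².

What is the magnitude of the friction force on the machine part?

f ≈ 185 N (up the incline)

The normal reaction is N = m g cos θ = 538 N.
For equilibrium along the incline, friction must balance the weight component: f = m g sin θ = 185.2 N up the slope.
Maximum static friction available: μ_s N = 0.41 × 538 = 220.6 N.
Since |185.2| ≤ 220.6 N, no slip — friction simply equals what equilibrium demands.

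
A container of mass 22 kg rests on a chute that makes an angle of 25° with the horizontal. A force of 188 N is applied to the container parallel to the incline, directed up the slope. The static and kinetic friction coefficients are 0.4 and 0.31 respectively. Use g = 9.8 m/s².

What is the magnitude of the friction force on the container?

Normal force: N = m g cos θ = 22 × 9.8 × cos 25° = 195.4 N.
For equilibrium along the incline the friction force must supply f = m g sin θ − P = 91.12 − 188 = -96.88 N (positive meaning up-slope).
Static friction can supply at most μ_s N = 78.16 N.
|-96.88| exceeds 78.16 N, so the container slips up-slope; friction is kinetic, f = μ_k N = 0.31×195.4 = 60.6 N.

f ≈ 60.6 N (down the incline)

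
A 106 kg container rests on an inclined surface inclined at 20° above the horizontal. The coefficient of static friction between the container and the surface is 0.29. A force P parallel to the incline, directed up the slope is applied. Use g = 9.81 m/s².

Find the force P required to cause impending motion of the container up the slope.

At impending motion up the slope, friction acts down-slope at its limit: f = μ_s N.
P is parallel to the surface, so N = m g cos θ = 977 N.
Along the incline: P = m g sin θ + μ_s N = 356 + 0.29×977 = 639 N.

P ≈ 639 N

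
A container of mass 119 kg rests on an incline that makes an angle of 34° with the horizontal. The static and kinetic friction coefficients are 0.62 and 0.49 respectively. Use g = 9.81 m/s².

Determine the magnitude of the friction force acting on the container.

Perpendicular to the surface, N = m g cos θ = 119·9.81·cos 34° = 967.8 N.
Along the slope the weight component is m g sin θ = 652.8 N; friction must supply exactly this, acting up-slope.
The static-friction ceiling is μ_s N = 0.62 × 967.8 = 600 N.
Since |652.8| > 600 N, static friction cannot hold it; the container slides down the incline and kinetic friction applies: f = μ_k N = 0.49 × 967.8 = 474 N.

f ≈ 474 N (up the incline)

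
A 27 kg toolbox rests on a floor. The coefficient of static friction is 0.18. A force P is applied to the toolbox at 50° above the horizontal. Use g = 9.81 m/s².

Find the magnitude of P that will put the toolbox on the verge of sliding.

N = m g − P sin α (the pull lifts the toolbox).
At impending slip, P cos α = μ_s N = μ_s (m g − P sin α).
Solving: P (cos α + μ_s sin α) = μ_s m g → P = 0.18×265/(cos 50° + 0.18 sin 50°) = 47.7/0.7807 = 61.1 N.

P ≈ 61.1 N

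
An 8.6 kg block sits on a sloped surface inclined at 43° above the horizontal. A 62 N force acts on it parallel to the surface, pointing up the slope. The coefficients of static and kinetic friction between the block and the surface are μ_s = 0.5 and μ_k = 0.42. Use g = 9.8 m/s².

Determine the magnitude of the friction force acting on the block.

Perpendicular to the surface, N = m g cos θ = 8.6·9.8·cos 43° = 61.64 N.
The friction needed for equilibrium is m g sin θ − P = 57.48 − 62 = -4.521 N, measured positive up-slope.
The static-friction ceiling is μ_s N = 0.5 × 61.64 = 30.82 N.
Since |-4.521| ≤ 30.82 N, the block remains in static equilibrium and friction takes exactly the required value.

f ≈ 4.52 N (down the incline)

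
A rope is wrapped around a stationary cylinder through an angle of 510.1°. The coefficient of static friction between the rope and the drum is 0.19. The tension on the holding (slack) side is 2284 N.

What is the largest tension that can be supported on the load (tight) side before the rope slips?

At impending slip the capstan equation gives T₂/T₁ = e^{μβ} with β in radians.
β = 510.1° × π/180 = 8.903 rad.
e^{μβ} = e^{0.19×8.903} = 5.428.
T₂ = T₁ · e^{μβ} = 2284 × 5.428 = 12400 N.

T_max ≈ 12400 N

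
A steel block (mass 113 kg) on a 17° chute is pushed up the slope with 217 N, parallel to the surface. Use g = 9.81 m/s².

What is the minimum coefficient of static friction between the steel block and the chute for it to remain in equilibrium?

μ_s,min ≈ 0.101

N = m g cos θ = 1060 N.
Friction must make up the shortfall along the incline: f = m g sin θ − P = 324.1 − 217 = 107.1 N.
At the threshold f = μ_s N, so μ_s,min = 107.1/1060 = 0.101.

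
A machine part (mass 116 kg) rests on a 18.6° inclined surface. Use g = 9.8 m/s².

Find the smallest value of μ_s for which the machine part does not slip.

At the slip threshold m g sin θ = μ_s m g cos θ, so μ_s,min = tan θ.
μ_s,min = tan 18.6° = 0.337.

μ_s,min ≈ 0.337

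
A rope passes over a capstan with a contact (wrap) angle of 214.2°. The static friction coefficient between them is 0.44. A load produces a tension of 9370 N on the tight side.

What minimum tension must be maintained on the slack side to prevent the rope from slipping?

Capstan equation at impending slip: T_tight/T_slack = e^{μβ}.
β = 214.2° = 3.738 rad; e^{μβ} = e^{0.44×3.738} = 5.181.
T_slack = T_tight / e^{μβ} = 9370 / 5.181 = 1810 N.

T_min ≈ 1810 N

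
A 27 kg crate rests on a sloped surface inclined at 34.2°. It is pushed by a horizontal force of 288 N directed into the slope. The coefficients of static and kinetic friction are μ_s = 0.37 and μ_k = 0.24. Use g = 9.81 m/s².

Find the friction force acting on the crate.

f ≈ 89.3 N (down the incline)

The horizontal push has a component P sin θ into the surface, so N = m g cos θ + P sin θ = 219.1 + 161.9 = 380.9 N.
Along the incline, the net driving force (taking up-slope positive) is P cos θ − m g sin θ = 238.2 − 148.9 = 89.32 N, so equilibrium requires friction f = -89.32 N (down-slope).
The limit of static friction is μ_s N = 141 N.
Since 89.32 N is within the 141 N limit, the crate stays put and friction is exactly 89.3 N.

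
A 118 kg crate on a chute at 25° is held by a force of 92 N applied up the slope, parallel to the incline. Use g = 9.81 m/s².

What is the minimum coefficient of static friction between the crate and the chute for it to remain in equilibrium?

N = m g cos θ = 1049 N.
Friction must make up the shortfall along the incline: f = m g sin θ − P = 489.2 − 92 = 397.2 N.
At the threshold f = μ_s N, so μ_s,min = 397.2/1049 = 0.379.

μ_s,min ≈ 0.379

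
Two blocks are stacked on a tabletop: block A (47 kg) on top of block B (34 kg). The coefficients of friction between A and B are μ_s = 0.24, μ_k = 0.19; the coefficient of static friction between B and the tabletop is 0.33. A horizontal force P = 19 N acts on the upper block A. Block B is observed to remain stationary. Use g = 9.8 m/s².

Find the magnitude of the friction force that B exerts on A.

Normal force at the A–B interface: N₁ = m_A g = 460.6 N.
So the A–B interface can sustain at most μ_s N₁ = 110.5 N of static friction.
Since P = 19 N ≤ 110.5 N, A does not slip on B; friction on A equals P = 19 N.
By Newton's third law B feels 19 N forward from A. With B stationary, the floor's static friction on B balances it: f₂ = 19 N (well within μ_s(m_A+m_B)g = 262 N).

f ≈ 19 N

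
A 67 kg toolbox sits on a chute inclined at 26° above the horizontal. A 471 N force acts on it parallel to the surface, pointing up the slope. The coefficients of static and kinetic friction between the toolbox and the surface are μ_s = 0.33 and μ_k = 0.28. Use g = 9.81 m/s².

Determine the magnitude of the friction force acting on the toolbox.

Perpendicular to the surface, N = m g cos θ = 67·9.81·cos 26° = 590.8 N.
The friction needed for equilibrium is m g sin θ − P = 288.1 − 471 = -182.9 N, measured positive up-slope.
Maximum static friction available: μ_s N = 0.33 × 590.8 = 194.9 N.
Since |-182.9| ≤ 194.9 N, static friction is sufficient; f equals the required value, not μ_s N.

f ≈ 183 N (down the incline)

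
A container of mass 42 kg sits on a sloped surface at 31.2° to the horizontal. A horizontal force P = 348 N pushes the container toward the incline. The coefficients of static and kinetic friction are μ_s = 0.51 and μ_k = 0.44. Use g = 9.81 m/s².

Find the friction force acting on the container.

The horizontal push has a component P sin θ into the surface, so N = m g cos θ + P sin θ = 352.4 + 180.3 = 532.7 N.
Parallel to the incline: P cos θ − m g sin θ = 297.7 − 213.4 = 84.23 N; the friction needed to balance this is 84.23 N acting down the slope.
The limit of static friction is μ_s N = 271.7 N.
|f_req| = 84.23 ≤ 271.7 N → the container is in equilibrium; friction equals the required value.

f ≈ 84.2 N (down the incline)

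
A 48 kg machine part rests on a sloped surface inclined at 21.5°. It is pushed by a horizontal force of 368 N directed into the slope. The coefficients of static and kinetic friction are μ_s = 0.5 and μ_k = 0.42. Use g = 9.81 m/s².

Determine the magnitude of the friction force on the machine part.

Normal direction: N = m g cos θ + P sin θ = 573 N.
Along the incline, the net driving force (taking up-slope positive) is P cos θ − m g sin θ = 342.4 − 172.6 = 169.8 N, so equilibrium requires friction f = -169.8 N (down-slope).
Maximum static friction: μ_s N = 0.5 × 573 = 286.5 N.
|f_req| = 169.8 ≤ 286.5 N → the machine part is in equilibrium; friction equals the required value.

f ≈ 170 N (down the incline)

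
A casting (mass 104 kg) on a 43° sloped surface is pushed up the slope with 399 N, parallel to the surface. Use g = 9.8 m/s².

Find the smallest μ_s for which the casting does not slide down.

N = m g cos θ = 745.4 N.
Friction must make up the shortfall along the incline: f = m g sin θ − P = 695.1 − 399 = 296.1 N.
At the threshold f = μ_s N, so μ_s,min = 296.1/745.4 = 0.397.

μ_s,min ≈ 0.397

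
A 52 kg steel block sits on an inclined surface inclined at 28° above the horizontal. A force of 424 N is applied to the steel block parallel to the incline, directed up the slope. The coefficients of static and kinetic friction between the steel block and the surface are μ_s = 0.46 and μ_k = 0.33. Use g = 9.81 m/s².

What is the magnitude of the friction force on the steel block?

f ≈ 185 N (down the incline)

Perpendicular to the surface, N = m g cos θ = 52·9.81·cos 28° = 450.4 N.
The friction needed for equilibrium is m g sin θ − P = 239.5 − 424 = -184.5 N, measured positive up-slope.
Static friction can supply at most μ_s N = 207.2 N.
Since |-184.5| ≤ 207.2 N, no slip — friction simply equals what equilibrium demands.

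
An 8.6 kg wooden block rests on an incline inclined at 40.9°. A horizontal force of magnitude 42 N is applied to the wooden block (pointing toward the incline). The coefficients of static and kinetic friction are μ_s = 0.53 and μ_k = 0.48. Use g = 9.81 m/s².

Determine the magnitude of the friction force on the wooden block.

f ≈ 23.5 N (up the incline)

Resolve perpendicular to the incline: N = m g cos θ + P sin θ = 8.6×9.81×cos 40.9° + 42×sin 40.9° = 91.27 N.
Parallel to the incline: P cos θ − m g sin θ = 31.75 − 55.24 = -23.49 N; the friction needed to balance this is 23.49 N acting up the slope.
Maximum static friction: μ_s N = 0.53 × 91.27 = 48.37 N.
|f_req| = 23.49 ≤ 48.37 N → the wooden block is in equilibrium; friction equals the required value.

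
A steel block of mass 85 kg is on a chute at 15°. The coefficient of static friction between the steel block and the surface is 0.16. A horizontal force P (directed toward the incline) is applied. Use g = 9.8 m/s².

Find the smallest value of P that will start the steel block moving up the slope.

P ≈ 372 N

At impending motion up the slope, friction acts down-slope at its limit: f = μ_s N.
Perpendicular to the incline: N = m g cos θ + P sin θ.
Along the incline: P cos θ = m g sin θ + μ_s N = m g sin θ + μ_s (m g cos θ + P sin θ).
Solving, P (cos θ − μ_s sin θ) = m g (sin θ + μ_s cos θ), so P = 85×9.8×(sin 15° + 0.16 cos 15°)/(cos 15° − 0.16 sin 15°) = 833×0.4134/0.9245 = 372 N.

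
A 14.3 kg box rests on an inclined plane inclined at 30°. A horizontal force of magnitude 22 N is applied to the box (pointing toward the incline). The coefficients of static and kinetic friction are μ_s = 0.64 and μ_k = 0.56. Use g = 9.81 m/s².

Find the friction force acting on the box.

f ≈ 51.1 N (up the incline)

Resolve perpendicular to the incline: N = m g cos θ + P sin θ = 14.3×9.81×cos 30° + 22×sin 30° = 132.5 N.
Along the incline, the net driving force (taking up-slope positive) is P cos θ − m g sin θ = 19.05 − 70.14 = -51.09 N, so equilibrium requires friction f = 51.09 N (up-slope).
Maximum static friction: μ_s N = 0.64 × 132.5 = 84.79 N.
|f_req| = 51.09 ≤ 84.79 N → the box is in equilibrium; friction equals the required value.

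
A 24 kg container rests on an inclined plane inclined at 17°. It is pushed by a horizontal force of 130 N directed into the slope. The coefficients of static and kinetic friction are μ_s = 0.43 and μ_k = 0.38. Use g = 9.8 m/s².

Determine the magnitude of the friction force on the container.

Normal direction: N = m g cos θ + P sin θ = 262.9 N.
Parallel to the incline: P cos θ − m g sin θ = 124.3 − 68.77 = 55.55 N; the friction needed to balance this is 55.55 N acting down the slope.
Maximum static friction: μ_s N = 0.43 × 262.9 = 113.1 N.
|f_req| = 55.55 ≤ 113.1 N → the container is in equilibrium; friction equals the required value.

f ≈ 55.6 N (down the incline)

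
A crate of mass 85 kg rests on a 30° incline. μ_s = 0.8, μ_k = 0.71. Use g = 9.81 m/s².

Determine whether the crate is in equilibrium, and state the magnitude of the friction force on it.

N = m g cos θ = 722 N.
Down-slope weight component: m g sin θ = 417 N.
μ_s N = 578 N.
417 ≤ 578 N, so it stays put; friction = 417 N.

f ≈ 417 N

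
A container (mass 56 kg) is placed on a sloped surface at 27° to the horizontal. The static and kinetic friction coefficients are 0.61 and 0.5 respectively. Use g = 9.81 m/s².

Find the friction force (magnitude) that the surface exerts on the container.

f ≈ 249 N (up the incline)

The normal reaction is N = m g cos θ = 489.5 N.
Along the slope the weight component is m g sin θ = 249.4 N; friction must supply exactly this, acting up-slope.
Maximum static friction available: μ_s N = 0.61 × 489.5 = 298.6 N.
Since |249.4| ≤ 298.6 N, no slip — friction simply equals what equilibrium demands.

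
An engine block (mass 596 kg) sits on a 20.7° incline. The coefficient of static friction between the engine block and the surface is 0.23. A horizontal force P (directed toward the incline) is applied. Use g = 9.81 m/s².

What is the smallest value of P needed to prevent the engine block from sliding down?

P_min ≈ 795 N

The engine block tends to slide down (tan θ > μ_s), so at the point of impending slip friction acts up-slope at its limit: f = μ_s N.
Perpendicular to the incline: N = m g cos θ + P sin θ.
Along the incline: P cos θ + μ_s N = m g sin θ, i.e. P cos θ + μ_s (m g cos θ + P sin θ) = m g sin θ.
Solving, P (cos θ + μ_s sin θ) = m g (sin θ − μ_s cos θ), so P = 5850×0.1383/1.017 = 795 N.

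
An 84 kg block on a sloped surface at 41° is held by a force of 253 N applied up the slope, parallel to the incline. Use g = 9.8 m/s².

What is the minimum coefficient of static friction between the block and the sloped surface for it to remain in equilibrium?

μ_s,min ≈ 0.462

N = m g cos θ = 621.3 N.
Friction must make up the shortfall along the incline: f = m g sin θ − P = 540.1 − 253 = 287.1 N.
At the threshold f = μ_s N, so μ_s,min = 287.1/621.3 = 0.462.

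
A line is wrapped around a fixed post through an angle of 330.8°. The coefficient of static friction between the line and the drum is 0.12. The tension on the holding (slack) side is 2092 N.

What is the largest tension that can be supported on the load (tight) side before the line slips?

T_max ≈ 4180 N

At impending slip the capstan equation gives T₂/T₁ = e^{μβ} with β in radians.
β = 330.8° × π/180 = 5.774 rad.
e^{μβ} = e^{0.12×5.774} = 1.999.
T₂ = T₁ · e^{μβ} = 2092 × 1.999 = 4180 N.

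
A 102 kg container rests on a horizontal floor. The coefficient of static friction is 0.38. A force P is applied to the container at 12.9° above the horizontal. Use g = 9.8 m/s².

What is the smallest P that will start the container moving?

N = m g − P sin α (the pull lifts the container).
At impending slip, P cos α = μ_s N = μ_s (m g − P sin α).
Solving: P (cos α + μ_s sin α) = μ_s m g → P = 0.38×1000/(cos 12.9° + 0.38 sin 12.9°) = 380/1.06 = 358 N.

P ≈ 358 N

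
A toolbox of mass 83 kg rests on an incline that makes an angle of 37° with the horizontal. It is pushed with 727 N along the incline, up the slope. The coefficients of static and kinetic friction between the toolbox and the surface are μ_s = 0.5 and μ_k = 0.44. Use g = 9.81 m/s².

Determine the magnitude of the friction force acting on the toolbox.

Perpendicular to the surface, N = m g cos θ = 83·9.81·cos 37° = 650.3 N.
The friction needed for equilibrium is m g sin θ − P = 490 − 727 = -237 N, measured positive up-slope.
The static-friction ceiling is μ_s N = 0.5 × 650.3 = 325.1 N.
Since |-237| ≤ 325.1 N, no slip — friction simply equals what equilibrium demands.

f ≈ 237 N (down the incline)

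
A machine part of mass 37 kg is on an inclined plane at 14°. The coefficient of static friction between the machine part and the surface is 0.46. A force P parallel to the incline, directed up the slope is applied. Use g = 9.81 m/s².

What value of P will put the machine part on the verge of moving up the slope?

P ≈ 250 N

At impending motion up the slope, friction acts down-slope at its limit: f = μ_s N.
P is parallel to the surface, so N = m g cos θ = 352 N.
Along the incline: P = m g sin θ + μ_s N = 87.8 + 0.46×352 = 250 N.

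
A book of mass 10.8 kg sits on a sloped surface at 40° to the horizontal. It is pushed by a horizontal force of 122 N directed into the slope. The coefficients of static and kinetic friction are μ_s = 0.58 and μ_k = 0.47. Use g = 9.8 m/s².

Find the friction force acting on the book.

The horizontal push has a component P sin θ into the surface, so N = m g cos θ + P sin θ = 81.08 + 78.42 = 159.5 N.
Along the incline, the net driving force (taking up-slope positive) is P cos θ − m g sin θ = 93.46 − 68.03 = 25.42 N, so equilibrium requires friction f = -25.42 N (down-slope).
Maximum static friction: μ_s N = 0.58 × 159.5 = 92.51 N.
Since 25.42 N is within the 92.51 N limit, the book stays put and friction is exactly 25.4 N.

f ≈ 25.4 N (down the incline)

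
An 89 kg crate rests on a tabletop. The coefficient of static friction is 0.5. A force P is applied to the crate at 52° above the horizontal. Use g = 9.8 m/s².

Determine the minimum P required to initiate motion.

N = m g − P sin α (the pull lifts the crate).
At impending slip, P cos α = μ_s N = μ_s (m g − P sin α).
Solving: P (cos α + μ_s sin α) = μ_s m g → P = 0.5×872/(cos 52° + 0.5 sin 52°) = 436/1.01 = 432 N.

P ≈ 432 N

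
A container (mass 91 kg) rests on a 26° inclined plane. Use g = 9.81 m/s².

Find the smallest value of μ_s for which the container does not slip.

At the slip threshold m g sin θ = μ_s m g cos θ, so μ_s,min = tan θ.
μ_s,min = tan 26° = 0.488.

μ_s,min ≈ 0.488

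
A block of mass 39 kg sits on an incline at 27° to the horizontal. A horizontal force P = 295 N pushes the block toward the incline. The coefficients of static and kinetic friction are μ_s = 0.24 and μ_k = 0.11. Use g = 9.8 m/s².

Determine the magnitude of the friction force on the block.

Normal direction: N = m g cos θ + P sin θ = 474.5 N.
Parallel to the incline: P cos θ − m g sin θ = 262.8 − 173.5 = 89.33 N; the friction needed to balance this is 89.33 N acting down the slope.
Maximum static friction: μ_s N = 0.24 × 474.5 = 113.9 N.
|f_req| = 89.33 ≤ 113.9 N → the block is in equilibrium; friction equals the required value.

f ≈ 89.3 N (down the incline)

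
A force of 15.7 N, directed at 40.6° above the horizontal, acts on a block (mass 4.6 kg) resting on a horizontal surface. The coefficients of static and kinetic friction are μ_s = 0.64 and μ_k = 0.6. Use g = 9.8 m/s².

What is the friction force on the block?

f ≈ 11.9 N

N = m g − P sin α = 45.08 − 15.7×sin 40.6° = 34.86 N.
For equilibrium, f = P cos α = 15.7×cos 40.6° = 11.92 N.
μ_s N = 0.64 × 34.86 = 22.31 N.
Since 11.92 N does not exceed the limit, the block stays at rest and f = 11.9 N.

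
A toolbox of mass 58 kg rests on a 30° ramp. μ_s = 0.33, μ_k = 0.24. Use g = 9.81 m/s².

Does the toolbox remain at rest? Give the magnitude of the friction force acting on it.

f ≈ 118 N

N = m g cos θ = 493 N.
Down-slope weight component: m g sin θ = 284 N.
μ_s N = 163 N.
284 > 163 N, so it slides; kinetic friction f = μ_k N = 0.24×493 = 118 N.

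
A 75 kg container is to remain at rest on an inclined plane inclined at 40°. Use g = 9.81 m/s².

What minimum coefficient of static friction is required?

At the slip threshold m g sin θ = μ_s m g cos θ, so μ_s,min = tan θ.
μ_s,min = tan 40° = 0.839.

μ_s,min ≈ 0.839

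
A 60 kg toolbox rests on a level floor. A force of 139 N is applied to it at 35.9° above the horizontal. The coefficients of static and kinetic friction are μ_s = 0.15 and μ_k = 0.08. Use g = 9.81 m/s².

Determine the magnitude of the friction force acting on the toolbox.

f ≈ 40.6 N

The vertical component of P reduces the normal force: N = m g − P sin α = 588.6 − 81.51 = 507.1 N.
The horizontal driving force is P cos α = 112.6 N, so equilibrium needs friction f = 112.6 N.
The static-friction limit is μ_s N = 76.06 N.
112.6 > 76.06 N → the toolbox slides; f = μ_k N = 0.08×507.1 = 40.6 N.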